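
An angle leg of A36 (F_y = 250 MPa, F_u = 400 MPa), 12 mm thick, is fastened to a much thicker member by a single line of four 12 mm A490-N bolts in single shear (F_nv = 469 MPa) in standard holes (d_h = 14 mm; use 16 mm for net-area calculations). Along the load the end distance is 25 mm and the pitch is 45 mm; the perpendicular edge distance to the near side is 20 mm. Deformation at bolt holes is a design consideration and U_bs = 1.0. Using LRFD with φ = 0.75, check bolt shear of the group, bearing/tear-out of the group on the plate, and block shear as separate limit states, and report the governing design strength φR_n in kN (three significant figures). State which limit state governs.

Bolt shear: A_b = π·12²/4 = 113.1 mm²; R_n = 469 × 113.1 × 4 × 1 / 1000 = 212.2 kN → 0.75 × 212.2 = 159 kN.
Bearing: edge l_c = 18, r_n = 103.7 kN; interior l_c = 31, r_n = 138.2 kN; R_n = 103.7 + 3·138.2 = 518.4 kN → 389 kN.
Block shear: A_gv = 1920, A_nv = 1248, A_nt = 144 mm²; R_n = min(0.6F_uA_nv, 0.6F_yA_gv) + U_bs·F_u·A_nt = 345.6 kN → 259 kN.
Bolt shear governs: 159 kN.

159 kN (bolt shear governs)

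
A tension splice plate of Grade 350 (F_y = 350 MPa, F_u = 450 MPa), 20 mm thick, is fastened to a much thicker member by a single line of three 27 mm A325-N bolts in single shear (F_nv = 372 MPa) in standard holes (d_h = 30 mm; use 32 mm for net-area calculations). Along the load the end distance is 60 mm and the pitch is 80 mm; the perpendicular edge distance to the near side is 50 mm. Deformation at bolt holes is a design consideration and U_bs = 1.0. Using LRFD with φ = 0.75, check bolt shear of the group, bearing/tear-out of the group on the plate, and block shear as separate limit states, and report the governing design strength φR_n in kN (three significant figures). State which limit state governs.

479 kN (bolt shear governs)

Bolt shear: A_b = π·27²/4 = 572.6 mm²; R_n = 372 × 572.6 × 3 × 1 / 1000 = 639 kN → 0.75 × 639 = 479 kN.
Bearing: edge l_c = 45, r_n = 486 kN; interior l_c = 50, r_n = 540 kN; R_n = 486 + 2·540 = 1566 kN → 1170 kN.
Block shear: A_gv = 4400, A_nv = 2800, A_nt = 680 mm²; R_n = min(0.6F_uA_nv, 0.6F_yA_gv) + U_bs·F_u·A_nt = 1062 kN → 796 kN.
Bolt shear governs: 479 kN.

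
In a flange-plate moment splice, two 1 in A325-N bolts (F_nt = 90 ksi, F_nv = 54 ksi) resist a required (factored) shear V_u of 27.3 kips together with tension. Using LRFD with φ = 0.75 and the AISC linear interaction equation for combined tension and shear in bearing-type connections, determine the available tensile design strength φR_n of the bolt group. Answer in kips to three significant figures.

A_b = π·1²/4 = 0.7854 in²; f_rv = 27.3 / (2 × 0.7854) = 17.38 ksi.
F'_nt = 1.3 F_nt − (F_nt / φF_nv) f_rv = 1.3·90 − (90/(0.75·54))·17.38 = 78.38 ksi, capped at F_nt → F'_nt = 78.38 ksi.
R_n = F'_nt · A_b · n = 78.38 × 0.7854 × 2 = 123.1 kips.
Design strength φR_n = 0.75 × 123.1 = 92.3 kips.

92.3 kips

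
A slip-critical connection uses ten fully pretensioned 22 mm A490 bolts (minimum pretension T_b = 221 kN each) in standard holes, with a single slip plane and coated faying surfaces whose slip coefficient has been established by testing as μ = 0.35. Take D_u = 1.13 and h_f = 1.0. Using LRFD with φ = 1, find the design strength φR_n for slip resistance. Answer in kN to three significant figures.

R_n = μ · D_u · h_f · T_b · n_s · n_b = 0.35 × 1.13 × 1.0 × 221 × 1 × 10 = 874.1 kN.
Design strength φR_n = 1 × 874.1 = 874 kN.

874 kN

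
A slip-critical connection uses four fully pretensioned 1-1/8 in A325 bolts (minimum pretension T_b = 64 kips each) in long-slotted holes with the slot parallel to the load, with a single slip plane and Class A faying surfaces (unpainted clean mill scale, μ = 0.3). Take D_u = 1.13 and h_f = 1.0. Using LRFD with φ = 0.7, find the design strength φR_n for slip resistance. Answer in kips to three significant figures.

60.7 kips

R_n = μ · D_u · h_f · T_b · n_s · n_b = 0.3 × 1.13 × 1.0 × 64 × 1 × 4 = 86.78 kips.
Design strength φR_n = 0.7 × 86.78 = 60.7 kips.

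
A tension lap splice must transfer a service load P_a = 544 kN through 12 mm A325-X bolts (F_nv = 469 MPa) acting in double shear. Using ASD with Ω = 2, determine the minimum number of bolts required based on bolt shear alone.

A_b = π·12²/4 = 113.1 mm².
Per-bolt allowable strength R_n/Ω = 469 × 113.1 × 2 / 1000 / 2 = 53.04 kN.
n ≥ 544 / 53.04 = 10.26 → use 11 bolts.

11 bolts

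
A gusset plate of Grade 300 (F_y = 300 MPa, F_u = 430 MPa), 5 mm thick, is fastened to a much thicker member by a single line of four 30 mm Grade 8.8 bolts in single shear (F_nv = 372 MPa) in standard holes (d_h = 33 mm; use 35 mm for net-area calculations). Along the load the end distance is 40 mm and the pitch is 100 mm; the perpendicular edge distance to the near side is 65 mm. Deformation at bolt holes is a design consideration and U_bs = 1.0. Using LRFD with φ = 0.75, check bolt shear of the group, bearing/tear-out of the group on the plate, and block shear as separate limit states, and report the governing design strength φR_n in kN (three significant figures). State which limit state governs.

Bolt shear: A_b = π·30²/4 = 706.9 mm²; R_n = 372 × 706.9 × 4 × 1 / 1000 = 1052 kN → 0.75 × 1052 = 789 kN.
Bearing: edge l_c = 23.5, r_n = 60.63 kN; interior l_c = 67, r_n = 154.8 kN; R_n = 60.63 + 3·154.8 = 525 kN → 394 kN.
Block shear: A_gv = 1700, A_nv = 1088, A_nt = 237.5 mm²; R_n = min(0.6F_uA_nv, 0.6F_yA_gv) + U_bs·F_u·A_nt = 382.7 kN → 287 kN.
Block shear governs: 287 kN.

287 kN (block shear governs)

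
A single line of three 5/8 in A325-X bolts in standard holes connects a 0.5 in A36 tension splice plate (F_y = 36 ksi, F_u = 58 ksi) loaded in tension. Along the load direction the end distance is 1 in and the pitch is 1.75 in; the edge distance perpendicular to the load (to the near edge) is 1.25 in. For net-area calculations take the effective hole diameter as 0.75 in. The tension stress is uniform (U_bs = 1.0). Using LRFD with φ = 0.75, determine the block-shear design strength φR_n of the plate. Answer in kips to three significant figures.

53.3 kips

Shear plane L_v = 1 + 2·1.75 = 4.5 in; A_gv = 4.5 × 0.5 = 2.25 in².
A_nv = (4.5 − 2.5·0.75) × 0.5 = 1.312 in².
A_nt = (1.25 − 0.5·0.75) × 0.5 = 0.4375 in².
0.6 F_u A_nv = 45.67 kips; 0.6 F_y A_gv = 48.6 kips → shear rupture governs the shear term.
R_n = 45.67 + 1.0 × 58 × 0.4375 = 71.05 kips.
Design strength φR_n = 0.75 × 71.05 = 53.3 kips.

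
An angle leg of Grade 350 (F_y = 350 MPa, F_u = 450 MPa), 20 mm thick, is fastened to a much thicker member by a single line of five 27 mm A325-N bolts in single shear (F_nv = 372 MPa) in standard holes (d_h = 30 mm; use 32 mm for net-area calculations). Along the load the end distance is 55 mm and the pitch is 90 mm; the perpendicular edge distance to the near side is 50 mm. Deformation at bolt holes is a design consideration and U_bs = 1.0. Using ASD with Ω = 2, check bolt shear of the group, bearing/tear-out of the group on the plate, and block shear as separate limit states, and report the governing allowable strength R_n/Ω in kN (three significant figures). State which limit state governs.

Bolt shear: A_b = π·27²/4 = 572.6 mm²; R_n = 372 × 572.6 × 5 × 1 / 1000 = 1065 kN → 1065 / 2 = 532 kN.
Bearing: edge l_c = 40, r_n = 432 kN; interior l_c = 60, r_n = 583.2 kN; R_n = 432 + 4·583.2 = 2765 kN → 1380 kN.
Block shear: A_gv = 8300, A_nv = 5420, A_nt = 680 mm²; R_n = min(0.6F_uA_nv, 0.6F_yA_gv) + U_bs·F_u·A_nt = 1769 kN → 885 kN.
Bolt shear governs: 532 kN.

532 kN (bolt shear governs)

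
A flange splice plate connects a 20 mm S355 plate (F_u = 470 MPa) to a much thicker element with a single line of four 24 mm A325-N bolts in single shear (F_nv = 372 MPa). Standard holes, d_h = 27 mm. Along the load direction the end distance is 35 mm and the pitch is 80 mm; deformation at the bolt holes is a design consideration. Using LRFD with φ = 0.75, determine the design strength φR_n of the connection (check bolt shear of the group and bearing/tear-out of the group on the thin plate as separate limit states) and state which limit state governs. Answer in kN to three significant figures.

Bolt shear: A_b = π·24²/4 = 452.4 mm²; R_n = 372 × 452.4 × 4 × 1 / 1000 = 673.2 kN → 0.75 × 673.2 = 505 kN.
Bearing (1.2 l_c t F_u ≤ 2.4 d t F_u): upper limit = 2.4·24·20·470 / 1000 = 541.4 kN.
  Edge l_c = 35 − 27/2 = 21.5 → r_n = 242.5 kN; interior l_c = 80 − 27 = 53 → r_n = 541.4 kN.
  R_n,bearing = 1·242.5 + 3·541.4 = 1867 kN → 0.75 × 1867 = 1400 kN.
Bolt shear governs: 505 kN.

505 kN (bolt shear governs)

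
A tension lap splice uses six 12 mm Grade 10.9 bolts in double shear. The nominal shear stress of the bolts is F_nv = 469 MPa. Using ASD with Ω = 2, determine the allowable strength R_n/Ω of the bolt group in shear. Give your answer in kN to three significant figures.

318 kN

A_b = π × 12² / 4 = 113.1 mm².
R_n = F_nv · A_b · n · n_s = 469 × 113.1 × 6 × 2 / 1000 = 636.5 kN.
Allowable strength R_n/Ω = 636.5 / 2 = 318 kN.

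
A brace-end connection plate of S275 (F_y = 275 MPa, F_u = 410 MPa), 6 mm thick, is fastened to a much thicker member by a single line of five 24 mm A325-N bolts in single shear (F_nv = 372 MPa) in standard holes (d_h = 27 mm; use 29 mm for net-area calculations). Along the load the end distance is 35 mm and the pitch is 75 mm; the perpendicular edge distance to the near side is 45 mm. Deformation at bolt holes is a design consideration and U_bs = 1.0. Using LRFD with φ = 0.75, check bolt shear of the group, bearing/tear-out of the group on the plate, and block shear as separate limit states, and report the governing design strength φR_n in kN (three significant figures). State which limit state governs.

283 kN (block shear governs)

Bolt shear: A_b = π·24²/4 = 452.4 mm²; R_n = 372 × 452.4 × 5 × 1 / 1000 = 841.4 kN → 0.75 × 841.4 = 631 kN.
Bearing: edge l_c = 21.5, r_n = 63.47 kN; interior l_c = 48, r_n = 141.7 kN; R_n = 63.47 + 4·141.7 = 630.3 kN → 473 kN.
Block shear: A_gv = 2010, A_nv = 1227, A_nt = 183 mm²; R_n = min(0.6F_uA_nv, 0.6F_yA_gv) + U_bs·F_u·A_nt = 376.9 kN → 283 kN.
Block shear governs: 283 kN.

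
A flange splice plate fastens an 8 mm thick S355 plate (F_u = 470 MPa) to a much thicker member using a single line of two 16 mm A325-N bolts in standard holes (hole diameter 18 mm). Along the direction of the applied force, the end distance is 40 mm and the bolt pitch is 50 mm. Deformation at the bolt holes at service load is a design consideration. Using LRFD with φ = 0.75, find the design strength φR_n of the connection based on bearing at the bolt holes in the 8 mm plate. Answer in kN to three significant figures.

213 kN

Per bolt r_n = 1.2 l_c t F_u ≤ 2.4 d t F_u; upper limit = 2.4 × 16 × 8 × 470 / 1000 = 144.4 kN.
Edge bolt: l_c = 40 − 18/2 = 31 mm → 1.2 × 31 × 8 × 470 / 1000 = 139.9 → r_n = 139.9 kN.
Interior bolts: l_c = 50 − 18 = 32 mm → 1.2 × 32 × 8 × 470 / 1000 = 144.4 → r_n = 144.4 kN.
R_n = 1 × 139.9 + 1 × 144.4 = 284.3 kN.
Design strength φR_n = 0.75 × 284.3 = 213 kN.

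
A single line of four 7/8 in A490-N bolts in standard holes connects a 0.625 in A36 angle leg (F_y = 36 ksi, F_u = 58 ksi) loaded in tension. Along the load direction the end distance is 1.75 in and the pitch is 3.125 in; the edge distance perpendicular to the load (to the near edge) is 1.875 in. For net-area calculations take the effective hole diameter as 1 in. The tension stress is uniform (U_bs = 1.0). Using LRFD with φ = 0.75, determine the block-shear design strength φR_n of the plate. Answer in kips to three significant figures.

150 kips

Shear plane L_v = 1.75 + 3·3.125 = 11.12 in; A_gv = 11.12 × 0.625 = 6.953 in².
A_nv = (11.12 − 3.5·1) × 0.625 = 4.766 in².
A_nt = (1.875 − 0.5·1) × 0.625 = 0.8594 in².
0.6 F_u A_nv = 165.8 kips; 0.6 F_y A_gv = 150.2 kips → shear yielding governs the shear term.
R_n = 150.2 + 1.0 × 58 × 0.8594 = 200 kips.
Design strength φR_n = 0.75 × 200 = 150 kips.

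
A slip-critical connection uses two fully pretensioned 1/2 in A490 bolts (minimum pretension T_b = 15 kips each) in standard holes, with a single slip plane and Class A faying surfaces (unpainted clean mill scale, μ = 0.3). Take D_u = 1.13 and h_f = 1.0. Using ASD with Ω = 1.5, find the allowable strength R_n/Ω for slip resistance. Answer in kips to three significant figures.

R_n = μ · D_u · h_f · T_b · n_s · n_b = 0.3 × 1.13 × 1.0 × 15 × 1 × 2 = 10.17 kips.
Allowable strength R_n/Ω = 10.17 / 1.5 = 6.78 kips.

6.78 kips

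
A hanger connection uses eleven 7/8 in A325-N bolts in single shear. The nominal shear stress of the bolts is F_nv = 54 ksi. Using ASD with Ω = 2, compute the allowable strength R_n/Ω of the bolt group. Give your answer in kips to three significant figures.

A_b = π × 0.875² / 4 = 0.6013 in².
R_n = F_nv · A_b · n · n_s = 54 × 0.6013 × 11 × 1 = 357.2 kips.
Allowable strength R_n/Ω = 357.2 / 2 = 179 kips.

179 kips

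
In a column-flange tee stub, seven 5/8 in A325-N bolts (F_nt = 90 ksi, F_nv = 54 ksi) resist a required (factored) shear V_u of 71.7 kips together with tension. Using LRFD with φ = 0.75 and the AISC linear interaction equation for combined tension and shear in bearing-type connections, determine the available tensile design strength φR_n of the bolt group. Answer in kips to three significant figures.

68.9 kips

A_b = π·0.625²/4 = 0.3068 in²; f_rv = 71.7 / (7 × 0.3068) = 33.39 ksi.
F'_nt = 1.3 F_nt − (F_nt / φF_nv) f_rv = 1.3·90 − (90/(0.75·54))·33.39 = 42.81 ksi, capped at F_nt → F'_nt = 42.81 ksi.
R_n = F'_nt · A_b · n = 42.81 × 0.3068 × 7 = 91.93 kips.
Design strength φR_n = 0.75 × 91.93 = 68.9 kips.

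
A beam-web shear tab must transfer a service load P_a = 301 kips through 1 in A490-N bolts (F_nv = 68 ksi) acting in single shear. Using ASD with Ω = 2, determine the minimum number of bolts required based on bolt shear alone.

A_b = π·1²/4 = 0.7854 in².
Per-bolt allowable strength R_n/Ω = 68 × 0.7854 × 1 / 2 = 26.7 kips.
n ≥ 301 / 26.7 = 11.27 → use 12 bolts.

12 bolts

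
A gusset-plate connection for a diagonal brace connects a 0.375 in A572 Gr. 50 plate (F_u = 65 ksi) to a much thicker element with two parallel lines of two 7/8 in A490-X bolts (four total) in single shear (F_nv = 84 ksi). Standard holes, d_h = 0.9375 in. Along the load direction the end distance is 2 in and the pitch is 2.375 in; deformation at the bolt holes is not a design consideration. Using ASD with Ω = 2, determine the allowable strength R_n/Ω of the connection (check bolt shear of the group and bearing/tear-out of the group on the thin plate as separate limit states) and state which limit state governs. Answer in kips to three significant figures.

Bolt shear: A_b = π·0.875²/4 = 0.6013 in²; R_n = 84 × 0.6013 × 4 × 1 = 202 kips → 202 / 2 = 101 kips.
Bearing (1.5 l_c t F_u ≤ 3.0 d t F_u): upper limit = 3.0·0.875·0.375·65 = 63.98 kips.
  Edge l_c = 2 − 0.9375/2 = 1.531 → r_n = 55.99 kips; interior l_c = 2.375 − 0.9375 = 1.438 → r_n = 52.56 kips.
  R_n,bearing = 2·55.99 + 2·52.56 = 217.1 kips → 217.1 / 2 = 109 kips.
Bolt shear governs: 101 kips.

101 kips (bolt shear governs)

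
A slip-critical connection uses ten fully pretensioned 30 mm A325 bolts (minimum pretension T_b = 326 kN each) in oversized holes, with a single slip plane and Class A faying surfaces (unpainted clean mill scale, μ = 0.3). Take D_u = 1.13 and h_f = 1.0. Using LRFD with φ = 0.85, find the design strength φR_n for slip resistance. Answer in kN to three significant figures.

939 kN

R_n = μ · D_u · h_f · T_b · n_s · n_b = 0.3 × 1.13 × 1.0 × 326 × 1 × 10 = 1105 kN.
Design strength φR_n = 0.85 × 1105 = 939 kN.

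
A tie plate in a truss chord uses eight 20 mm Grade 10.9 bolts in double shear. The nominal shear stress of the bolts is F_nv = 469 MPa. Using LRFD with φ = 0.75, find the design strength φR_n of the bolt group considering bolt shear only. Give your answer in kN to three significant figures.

A_b = π × 20² / 4 = 314.2 mm².
R_n = F_nv · A_b · n · n_s = 469 × 314.2 × 8 × 2 / 1000 = 2357 kN.
Design strength φR_n = 0.75 × 2357 = 1770 kN.

1770 kN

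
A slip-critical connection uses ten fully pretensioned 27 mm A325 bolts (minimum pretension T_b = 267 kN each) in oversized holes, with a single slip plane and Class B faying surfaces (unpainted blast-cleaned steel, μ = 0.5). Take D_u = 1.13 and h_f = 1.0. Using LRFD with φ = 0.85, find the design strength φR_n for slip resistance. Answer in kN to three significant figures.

R_n = μ · D_u · h_f · T_b · n_s · n_b = 0.5 × 1.13 × 1.0 × 267 × 1 × 10 = 1509 kN.
Design strength φR_n = 0.85 × 1509 = 1280 kN.

1280 kN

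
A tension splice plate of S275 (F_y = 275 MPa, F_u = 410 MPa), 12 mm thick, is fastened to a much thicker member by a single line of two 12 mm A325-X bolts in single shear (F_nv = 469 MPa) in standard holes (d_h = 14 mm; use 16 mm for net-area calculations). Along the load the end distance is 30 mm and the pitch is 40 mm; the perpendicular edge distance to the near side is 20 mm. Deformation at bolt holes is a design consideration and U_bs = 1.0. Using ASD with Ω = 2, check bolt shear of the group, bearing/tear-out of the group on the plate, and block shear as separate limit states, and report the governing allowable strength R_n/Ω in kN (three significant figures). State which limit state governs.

53 kN (bolt shear governs)

Bolt shear: A_b = π·12²/4 = 113.1 mm²; R_n = 469 × 113.1 × 2 × 1 / 1000 = 106.1 kN → 106.1 / 2 = 53 kN.
Bearing: edge l_c = 23, r_n = 135.8 kN; interior l_c = 26, r_n = 141.7 kN; R_n = 135.8 + 1·141.7 = 277.5 kN → 139 kN.
Block shear: A_gv = 840, A_nv = 552, A_nt = 144 mm²; R_n = min(0.6F_uA_nv, 0.6F_yA_gv) + U_bs·F_u·A_nt = 194.8 kN → 97.4 kN.
Bolt shear governs: 53 kN.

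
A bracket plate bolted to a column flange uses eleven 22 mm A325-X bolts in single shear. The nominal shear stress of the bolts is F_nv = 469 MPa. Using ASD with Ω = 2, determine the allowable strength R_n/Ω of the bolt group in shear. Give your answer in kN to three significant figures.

981 kN

A_b = π × 22² / 4 = 380.1 mm².
R_n = F_nv · A_b · n · n_s = 469 × 380.1 × 11 × 1 / 1000 = 1961 kN.
Allowable strength R_n/Ω = 1961 / 2 = 981 kN.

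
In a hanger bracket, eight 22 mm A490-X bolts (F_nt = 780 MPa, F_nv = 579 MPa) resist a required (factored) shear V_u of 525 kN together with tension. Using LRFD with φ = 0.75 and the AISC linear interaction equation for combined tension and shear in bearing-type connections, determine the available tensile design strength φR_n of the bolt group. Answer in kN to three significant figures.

A_b = π·22²/4 = 380.1 mm²; f_rv = 525 × 1000 / (8 × 380.1) = 172.6 MPa.
F'_nt = 1.3 F_nt − (F_nt / φF_nv) f_rv = 1.3·780 − (780/(0.75·579))·172.6 = 703.9 MPa, capped at F_nt → F'_nt = 703.9 MPa.
R_n = F'_nt · A_b · n = 703.9 × 380.1 × 8 / 1000 = 2141 kN.
Design strength φR_n = 0.75 × 2141 = 1610 kN.

1610 kN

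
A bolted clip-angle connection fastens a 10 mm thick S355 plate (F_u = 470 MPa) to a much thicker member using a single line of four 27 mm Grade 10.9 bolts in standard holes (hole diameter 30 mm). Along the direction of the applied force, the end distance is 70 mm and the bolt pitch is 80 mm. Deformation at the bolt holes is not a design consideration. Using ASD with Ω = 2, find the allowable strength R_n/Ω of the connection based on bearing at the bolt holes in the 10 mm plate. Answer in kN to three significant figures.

719 kN

Per bolt r_n = 1.5 l_c t F_u ≤ 3.0 d t F_u; upper limit = 3.0 × 27 × 10 × 470 / 1000 = 380.7 kN.
Edge bolt: l_c = 70 − 30/2 = 55 mm → 1.5 × 55 × 10 × 470 / 1000 = 387.8 → r_n = 380.7 kN.
Interior bolts: l_c = 80 − 30 = 50 mm → 1.5 × 50 × 10 × 470 / 1000 = 352.5 → r_n = 352.5 kN.
R_n = 1 × 380.7 + 3 × 352.5 = 1438 kN.
Allowable strength R_n/Ω = 1438 / 2 = 719 kN.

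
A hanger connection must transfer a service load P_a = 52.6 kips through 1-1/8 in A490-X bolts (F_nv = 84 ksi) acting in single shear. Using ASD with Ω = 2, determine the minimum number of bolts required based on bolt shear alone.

A_b = π·1.125²/4 = 0.994 in².
Per-bolt allowable strength R_n/Ω = 84 × 0.994 × 1 / 2 = 41.75 kips.
n ≥ 52.6 / 41.75 = 1.26 → use 2 bolts.

2 bolts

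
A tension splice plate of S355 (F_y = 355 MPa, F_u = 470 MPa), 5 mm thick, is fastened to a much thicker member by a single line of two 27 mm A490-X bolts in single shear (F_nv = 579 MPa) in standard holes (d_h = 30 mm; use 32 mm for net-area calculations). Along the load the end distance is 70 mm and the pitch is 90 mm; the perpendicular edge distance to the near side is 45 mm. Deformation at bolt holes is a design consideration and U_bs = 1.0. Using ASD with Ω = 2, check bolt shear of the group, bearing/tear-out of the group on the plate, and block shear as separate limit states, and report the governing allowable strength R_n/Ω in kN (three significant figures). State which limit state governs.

Bolt shear: A_b = π·27²/4 = 572.6 mm²; R_n = 579 × 572.6 × 2 × 1 / 1000 = 663 kN → 663 / 2 = 332 kN.
Bearing: edge l_c = 55, r_n = 152.3 kN; interior l_c = 60, r_n = 152.3 kN; R_n = 152.3 + 1·152.3 = 304.6 kN → 152 kN.
Block shear: A_gv = 800, A_nv = 560, A_nt = 145 mm²; R_n = min(0.6F_uA_nv, 0.6F_yA_gv) + U_bs·F_u·A_nt = 226.1 kN → 113 kN.
Block shear governs: 113 kN.

113 kN (block shear governs)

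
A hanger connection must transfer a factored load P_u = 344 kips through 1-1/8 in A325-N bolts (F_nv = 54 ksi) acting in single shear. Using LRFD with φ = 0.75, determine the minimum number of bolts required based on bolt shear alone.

9 bolts

A_b = π·1.125²/4 = 0.994 in².
Per-bolt design strength φR_n = 0.75 × 54 × 0.994 × 1 = 40.26 kips.
n ≥ 344 / 40.26 = 8.545 → use 9 bolts.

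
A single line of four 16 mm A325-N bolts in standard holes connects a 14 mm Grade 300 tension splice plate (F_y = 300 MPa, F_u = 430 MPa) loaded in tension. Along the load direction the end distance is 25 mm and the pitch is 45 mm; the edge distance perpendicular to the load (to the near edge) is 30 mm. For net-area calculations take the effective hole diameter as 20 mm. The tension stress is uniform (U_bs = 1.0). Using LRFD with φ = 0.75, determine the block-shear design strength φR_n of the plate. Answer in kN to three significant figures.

Shear plane L_v = 25 + 3·45 = 160 mm; A_gv = 160 × 14 = 2240 mm².
A_nv = (160 − 3.5·20) × 14 = 1260 mm².
A_nt = (30 − 0.5·20) × 14 = 280 mm².
0.6 F_u A_nv = 325.1 kN; 0.6 F_y A_gv = 403.2 kN → shear rupture governs the shear term.
R_n = 325.1 + 1.0 × 430 × 280 / 1000 = 445.5 kN.
Design strength φR_n = 0.75 × 445.5 = 334 kN.

334 kN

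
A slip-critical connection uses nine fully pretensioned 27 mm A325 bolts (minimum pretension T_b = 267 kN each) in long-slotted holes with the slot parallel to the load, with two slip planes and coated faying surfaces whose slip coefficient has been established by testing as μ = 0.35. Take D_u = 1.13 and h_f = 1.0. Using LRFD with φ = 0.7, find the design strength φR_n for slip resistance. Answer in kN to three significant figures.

R_n = μ · D_u · h_f · T_b · n_s · n_b = 0.35 × 1.13 × 1.0 × 267 × 2 × 9 = 1901 kN.
Design strength φR_n = 0.7 × 1901 = 1330 kN.

1330 kN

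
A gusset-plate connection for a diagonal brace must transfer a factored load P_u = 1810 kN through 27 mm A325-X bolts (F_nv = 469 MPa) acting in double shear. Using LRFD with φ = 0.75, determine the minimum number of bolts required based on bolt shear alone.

5 bolts

A_b = π·27²/4 = 572.6 mm².
Per-bolt design strength φR_n = 0.75 × 469 × 572.6 × 2 / 1000 = 402.8 kN.
n ≥ 1810 / 402.8 = 4.494 → use 5 bolts.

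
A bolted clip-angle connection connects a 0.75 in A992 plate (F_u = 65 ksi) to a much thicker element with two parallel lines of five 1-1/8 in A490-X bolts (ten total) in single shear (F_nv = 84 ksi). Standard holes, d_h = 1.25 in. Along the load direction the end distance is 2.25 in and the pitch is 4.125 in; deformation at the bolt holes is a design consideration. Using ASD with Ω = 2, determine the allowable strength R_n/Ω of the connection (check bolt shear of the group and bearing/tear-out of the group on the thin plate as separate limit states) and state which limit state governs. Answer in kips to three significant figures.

Bolt shear: A_b = π·1.125²/4 = 0.994 in²; R_n = 84 × 0.994 × 10 × 1 = 835 kips → 835 / 2 = 417 kips.
Bearing (1.2 l_c t F_u ≤ 2.4 d t F_u): upper limit = 2.4·1.125·0.75·65 = 131.6 kips.
  Edge l_c = 2.25 − 1.25/2 = 1.625 → r_n = 95.06 kips; interior l_c = 4.125 − 1.25 = 2.875 → r_n = 131.6 kips.
  R_n,bearing = 2·95.06 + 8·131.6 = 1243 kips → 1243 / 2 = 622 kips.
Bolt shear governs: 417 kips.

417 kips (bolt shear governs)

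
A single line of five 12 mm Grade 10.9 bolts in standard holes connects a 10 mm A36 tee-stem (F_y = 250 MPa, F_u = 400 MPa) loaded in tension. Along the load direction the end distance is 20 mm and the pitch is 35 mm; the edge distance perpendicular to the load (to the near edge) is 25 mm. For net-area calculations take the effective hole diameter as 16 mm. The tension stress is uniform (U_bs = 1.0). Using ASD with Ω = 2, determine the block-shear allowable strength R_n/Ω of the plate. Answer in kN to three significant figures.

140 kN

Shear plane L_v = 20 + 4·35 = 160 mm; A_gv = 160 × 10 = 1600 mm².
A_nv = (160 − 4.5·16) × 10 = 880 mm².
A_nt = (25 − 0.5·16) × 10 = 170 mm².
0.6 F_u A_nv = 211.2 kN; 0.6 F_y A_gv = 240 kN → shear rupture governs the shear term.
R_n = 211.2 + 1.0 × 400 × 170 / 1000 = 279.2 kN.
Allowable strength R_n/Ω = 279.2 / 2 = 140 kN.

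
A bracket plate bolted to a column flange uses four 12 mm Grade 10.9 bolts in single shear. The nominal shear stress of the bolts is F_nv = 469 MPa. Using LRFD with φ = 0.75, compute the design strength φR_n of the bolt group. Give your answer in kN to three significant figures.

159 kN

A_b = π × 12² / 4 = 113.1 mm².
R_n = F_nv · A_b · n · n_s = 469 × 113.1 × 4 × 1 / 1000 = 212.2 kN.
Design strength φR_n = 0.75 × 212.2 = 159 kN.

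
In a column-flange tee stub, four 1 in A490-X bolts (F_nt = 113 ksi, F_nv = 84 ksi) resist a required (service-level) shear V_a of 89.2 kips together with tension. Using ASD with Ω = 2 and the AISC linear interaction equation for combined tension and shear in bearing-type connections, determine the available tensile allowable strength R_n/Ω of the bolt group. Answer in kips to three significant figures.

111 kips

A_b = π·1²/4 = 0.7854 in²; f_rv = 89.2 / (4 × 0.7854) = 28.39 ksi.
F'_nt = 1.3 F_nt − (Ω F_nt / F_nv) f_rv = 1.3·113 − (2·113/84)·28.39 = 70.51 ksi, capped at F_nt → F'_nt = 70.51 ksi.
R_n = F'_nt · A_b · n = 70.51 × 0.7854 × 4 = 221.5 kips.
Allowable strength R_n/Ω = 221.5 / 2 = 111 kips.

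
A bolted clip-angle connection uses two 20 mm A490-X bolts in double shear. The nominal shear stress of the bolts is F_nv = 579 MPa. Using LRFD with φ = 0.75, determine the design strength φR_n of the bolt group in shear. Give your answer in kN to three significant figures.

A_b = π × 20² / 4 = 314.2 mm².
R_n = F_nv · A_b · n · n_s = 579 × 314.2 × 2 × 2 / 1000 = 727.6 kN.
Design strength φR_n = 0.75 × 727.6 = 546 kN.

546 kN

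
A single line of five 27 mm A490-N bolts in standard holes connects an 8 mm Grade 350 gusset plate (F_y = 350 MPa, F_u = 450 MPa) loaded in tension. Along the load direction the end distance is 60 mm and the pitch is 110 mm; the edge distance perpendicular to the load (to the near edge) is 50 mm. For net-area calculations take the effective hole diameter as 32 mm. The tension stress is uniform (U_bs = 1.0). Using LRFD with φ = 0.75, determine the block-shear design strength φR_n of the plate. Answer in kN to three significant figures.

Shear plane L_v = 60 + 4·110 = 500 mm; A_gv = 500 × 8 = 4000 mm².
A_nv = (500 − 4.5·32) × 8 = 2848 mm².
A_nt = (50 − 0.5·32) × 8 = 272 mm².
0.6 F_u A_nv = 769 kN; 0.6 F_y A_gv = 840 kN → shear rupture governs the shear term.
R_n = 769 + 1.0 × 450 × 272 / 1000 = 891.4 kN.
Design strength φR_n = 0.75 × 891.4 = 669 kN.

669 kN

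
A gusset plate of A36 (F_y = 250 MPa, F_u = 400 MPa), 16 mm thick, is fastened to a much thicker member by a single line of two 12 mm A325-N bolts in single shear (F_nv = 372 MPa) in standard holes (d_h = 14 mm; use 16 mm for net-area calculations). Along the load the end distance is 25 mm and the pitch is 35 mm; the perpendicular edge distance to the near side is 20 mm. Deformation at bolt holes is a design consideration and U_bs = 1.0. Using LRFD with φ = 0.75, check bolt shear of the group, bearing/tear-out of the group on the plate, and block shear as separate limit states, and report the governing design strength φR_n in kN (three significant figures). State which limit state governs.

63.1 kN (bolt shear governs)

Bolt shear: A_b = π·12²/4 = 113.1 mm²; R_n = 372 × 113.1 × 2 × 1 / 1000 = 84.14 kN → 0.75 × 84.14 = 63.1 kN.
Bearing: edge l_c = 18, r_n = 138.2 kN; interior l_c = 21, r_n = 161.3 kN; R_n = 138.2 + 1·161.3 = 299.5 kN → 225 kN.
Block shear: A_gv = 960, A_nv = 576, A_nt = 192 mm²; R_n = min(0.6F_uA_nv, 0.6F_yA_gv) + U_bs·F_u·A_nt = 215 kN → 161 kN.
Bolt shear governs: 63.1 kN.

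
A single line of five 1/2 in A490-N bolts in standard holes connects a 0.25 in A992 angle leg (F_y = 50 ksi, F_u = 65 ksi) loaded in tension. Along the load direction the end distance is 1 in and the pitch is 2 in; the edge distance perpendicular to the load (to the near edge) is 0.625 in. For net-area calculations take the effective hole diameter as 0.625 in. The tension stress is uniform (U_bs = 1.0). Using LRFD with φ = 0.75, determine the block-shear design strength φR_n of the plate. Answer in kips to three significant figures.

Shear plane L_v = 1 + 4·2 = 9 in; A_gv = 9 × 0.25 = 2.25 in².
A_nv = (9 − 4.5·0.625) × 0.25 = 1.547 in².
A_nt = (0.625 − 0.5·0.625) × 0.25 = 0.07812 in².
0.6 F_u A_nv = 60.33 kips; 0.6 F_y A_gv = 67.5 kips → shear rupture governs the shear term.
R_n = 60.33 + 1.0 × 65 × 0.07812 = 65.41 kips.
Design strength φR_n = 0.75 × 65.41 = 49.1 kips.

49.1 kips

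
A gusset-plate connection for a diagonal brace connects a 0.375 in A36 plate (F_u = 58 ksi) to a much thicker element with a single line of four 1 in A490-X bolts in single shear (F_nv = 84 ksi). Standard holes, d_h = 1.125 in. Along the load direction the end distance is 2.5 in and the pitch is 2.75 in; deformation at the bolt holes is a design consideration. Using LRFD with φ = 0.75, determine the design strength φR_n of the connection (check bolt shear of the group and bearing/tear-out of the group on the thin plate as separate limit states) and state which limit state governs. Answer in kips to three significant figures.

133 kips (bearing governs)

Bolt shear: A_b = π·1²/4 = 0.7854 in²; R_n = 84 × 0.7854 × 4 × 1 = 263.9 kips → 0.75 × 263.9 = 198 kips.
Bearing (1.2 l_c t F_u ≤ 2.4 d t F_u): upper limit = 2.4·1·0.375·58 = 52.2 kips.
  Edge l_c = 2.5 − 1.125/2 = 1.938 → r_n = 50.57 kips; interior l_c = 2.75 − 1.125 = 1.625 → r_n = 42.41 kips.
  R_n,bearing = 1·50.57 + 3·42.41 = 177.8 kips → 0.75 × 177.8 = 133 kips.
Bearing governs: 133 kips.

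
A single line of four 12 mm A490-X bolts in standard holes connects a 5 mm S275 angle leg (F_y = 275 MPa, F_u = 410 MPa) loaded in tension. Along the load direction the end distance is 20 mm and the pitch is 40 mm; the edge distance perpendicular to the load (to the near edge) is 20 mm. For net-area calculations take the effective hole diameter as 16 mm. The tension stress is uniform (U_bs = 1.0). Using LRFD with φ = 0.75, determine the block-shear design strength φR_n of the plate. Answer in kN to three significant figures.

95.9 kN

Shear plane L_v = 20 + 3·40 = 140 mm; A_gv = 140 × 5 = 700 mm².
A_nv = (140 − 3.5·16) × 5 = 420 mm².
A_nt = (20 − 0.5·16) × 5 = 60 mm².
0.6 F_u A_nv = 103.3 kN; 0.6 F_y A_gv = 115.5 kN → shear rupture governs the shear term.
R_n = 103.3 + 1.0 × 410 × 60 / 1000 = 127.9 kN.
Design strength φR_n = 0.75 × 127.9 = 95.9 kN.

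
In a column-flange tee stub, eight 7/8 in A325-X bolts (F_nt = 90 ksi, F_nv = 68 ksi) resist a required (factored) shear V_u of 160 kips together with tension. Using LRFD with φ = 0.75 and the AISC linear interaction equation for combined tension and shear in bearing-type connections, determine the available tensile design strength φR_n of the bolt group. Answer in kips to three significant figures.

A_b = π·0.875²/4 = 0.6013 in²; f_rv = 160 / (8 × 0.6013) = 33.26 ksi.
F'_nt = 1.3 F_nt − (F_nt / φF_nv) f_rv = 1.3·90 − (90/(0.75·68))·33.26 = 58.31 ksi, capped at F_nt → F'_nt = 58.31 ksi.
R_n = F'_nt · A_b · n = 58.31 × 0.6013 × 8 = 280.5 kips.
Design strength φR_n = 0.75 × 280.5 = 210 kips.

210 kips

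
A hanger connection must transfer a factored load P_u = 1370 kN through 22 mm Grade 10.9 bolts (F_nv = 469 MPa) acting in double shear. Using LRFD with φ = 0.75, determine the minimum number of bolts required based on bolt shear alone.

6 bolts

A_b = π·22²/4 = 380.1 mm².
Per-bolt design strength φR_n = 0.75 × 469 × 380.1 × 2 / 1000 = 267.4 kN.
n ≥ 1370 / 267.4 = 5.123 → use 6 bolts.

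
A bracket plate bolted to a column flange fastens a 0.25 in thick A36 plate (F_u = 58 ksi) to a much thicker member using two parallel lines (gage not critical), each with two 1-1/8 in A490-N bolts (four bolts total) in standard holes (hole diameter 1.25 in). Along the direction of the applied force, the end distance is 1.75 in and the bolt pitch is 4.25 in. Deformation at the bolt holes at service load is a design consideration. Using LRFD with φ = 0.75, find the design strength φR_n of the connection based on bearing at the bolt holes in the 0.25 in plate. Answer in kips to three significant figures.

Per bolt r_n = 1.2 l_c t F_u ≤ 2.4 d t F_u; upper limit = 2.4 × 1.125 × 0.25 × 58 = 39.15 kips.
Edge bolt: l_c = 1.75 − 1.25/2 = 1.125 in → 1.2 × 1.125 × 0.25 × 58 = 19.57 → r_n = 19.57 kips.
Interior bolts: l_c = 4.25 − 1.25 = 3 in → 1.2 × 3 × 0.25 × 58 = 52.2 → r_n = 39.15 kips.
R_n = 2 × 19.57 + 2 × 39.15 = 117.4 kips.
Design strength φR_n = 0.75 × 117.4 = 88.1 kips.

88.1 kips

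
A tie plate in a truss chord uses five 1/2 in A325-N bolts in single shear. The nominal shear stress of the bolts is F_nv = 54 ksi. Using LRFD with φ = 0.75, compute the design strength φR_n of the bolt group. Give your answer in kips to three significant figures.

A_b = π × 0.5² / 4 = 0.1963 in².
R_n = F_nv · A_b · n · n_s = 54 × 0.1963 × 5 × 1 = 53.01 kips.
Design strength φR_n = 0.75 × 53.01 = 39.8 kips.

39.8 kips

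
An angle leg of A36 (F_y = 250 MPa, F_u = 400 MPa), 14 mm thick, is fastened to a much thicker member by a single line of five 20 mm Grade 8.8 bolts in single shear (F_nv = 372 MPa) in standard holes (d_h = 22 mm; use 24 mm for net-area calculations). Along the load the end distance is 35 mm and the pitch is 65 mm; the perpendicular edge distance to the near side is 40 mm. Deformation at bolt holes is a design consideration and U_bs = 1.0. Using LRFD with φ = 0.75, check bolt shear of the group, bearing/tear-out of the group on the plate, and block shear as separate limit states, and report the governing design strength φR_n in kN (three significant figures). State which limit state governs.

Bolt shear: A_b = π·20²/4 = 314.2 mm²; R_n = 372 × 314.2 × 5 × 1 / 1000 = 584.3 kN → 0.75 × 584.3 = 438 kN.
Bearing: edge l_c = 24, r_n = 161.3 kN; interior l_c = 43, r_n = 268.8 kN; R_n = 161.3 + 4·268.8 = 1236 kN → 927 kN.
Block shear: A_gv = 4130, A_nv = 2618, A_nt = 392 mm²; R_n = min(0.6F_uA_nv, 0.6F_yA_gv) + U_bs·F_u·A_nt = 776.3 kN → 582 kN.
Bolt shear governs: 438 kN.

438 kN (bolt shear governs)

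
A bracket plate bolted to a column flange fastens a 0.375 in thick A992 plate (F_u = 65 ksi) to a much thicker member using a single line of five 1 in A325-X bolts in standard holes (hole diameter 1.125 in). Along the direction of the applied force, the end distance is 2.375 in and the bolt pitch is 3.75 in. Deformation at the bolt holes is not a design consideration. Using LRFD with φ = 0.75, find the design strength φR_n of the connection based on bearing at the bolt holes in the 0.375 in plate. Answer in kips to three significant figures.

269 kips

Per bolt r_n = 1.5 l_c t F_u ≤ 3.0 d t F_u; upper limit = 3.0 × 1 × 0.375 × 65 = 73.12 kips.
Edge bolt: l_c = 2.375 − 1.125/2 = 1.812 in → 1.5 × 1.812 × 0.375 × 65 = 66.27 → r_n = 66.27 kips.
Interior bolts: l_c = 3.75 − 1.125 = 2.625 in → 1.5 × 2.625 × 0.375 × 65 = 95.98 → r_n = 73.12 kips.
R_n = 1 × 66.27 + 4 × 73.12 = 358.8 kips.
Design strength φR_n = 0.75 × 358.8 = 269 kips.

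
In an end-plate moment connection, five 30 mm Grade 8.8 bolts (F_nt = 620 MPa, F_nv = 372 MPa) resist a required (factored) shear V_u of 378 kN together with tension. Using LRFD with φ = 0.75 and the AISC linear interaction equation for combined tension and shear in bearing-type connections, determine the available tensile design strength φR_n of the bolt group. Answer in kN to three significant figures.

A_b = π·30²/4 = 706.9 mm²; f_rv = 378 × 1000 / (5 × 706.9) = 107 MPa.
F'_nt = 1.3 F_nt − (F_nt / φF_nv) f_rv = 1.3·620 − (620/(0.75·372))·107 = 568.3 MPa, capped at F_nt → F'_nt = 568.3 MPa.
R_n = F'_nt · A_b · n = 568.3 × 706.9 × 5 / 1000 = 2009 kN.
Design strength φR_n = 0.75 × 2009 = 1510 kN.

1510 kN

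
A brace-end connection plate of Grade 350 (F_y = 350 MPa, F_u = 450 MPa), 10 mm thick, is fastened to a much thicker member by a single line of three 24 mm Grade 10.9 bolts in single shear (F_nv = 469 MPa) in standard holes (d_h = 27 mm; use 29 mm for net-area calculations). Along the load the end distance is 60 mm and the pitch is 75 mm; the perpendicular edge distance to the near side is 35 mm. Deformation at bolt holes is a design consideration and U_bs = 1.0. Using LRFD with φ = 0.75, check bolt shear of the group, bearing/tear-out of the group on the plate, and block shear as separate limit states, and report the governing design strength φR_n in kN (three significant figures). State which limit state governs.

348 kN (block shear governs)

Bolt shear: A_b = π·24²/4 = 452.4 mm²; R_n = 469 × 452.4 × 3 × 1 / 1000 = 636.5 kN → 0.75 × 636.5 = 477 kN.
Bearing: edge l_c = 46.5, r_n = 251.1 kN; interior l_c = 48, r_n = 259.2 kN; R_n = 251.1 + 2·259.2 = 769.5 kN → 577 kN.
Block shear: A_gv = 2100, A_nv = 1375, A_nt = 205 mm²; R_n = min(0.6F_uA_nv, 0.6F_yA_gv) + U_bs·F_u·A_nt = 463.5 kN → 348 kN.
Block shear governs: 348 kN.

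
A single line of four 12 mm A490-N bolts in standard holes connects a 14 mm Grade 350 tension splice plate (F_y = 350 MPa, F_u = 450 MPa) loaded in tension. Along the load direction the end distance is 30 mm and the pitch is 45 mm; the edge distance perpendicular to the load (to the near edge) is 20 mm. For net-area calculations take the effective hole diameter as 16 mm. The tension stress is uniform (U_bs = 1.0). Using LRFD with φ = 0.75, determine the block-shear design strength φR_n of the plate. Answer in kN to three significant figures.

Shear plane L_v = 30 + 3·45 = 165 mm; A_gv = 165 × 14 = 2310 mm².
A_nv = (165 − 3.5·16) × 14 = 1526 mm².
A_nt = (20 − 0.5·16) × 14 = 168 mm².
0.6 F_u A_nv = 412 kN; 0.6 F_y A_gv = 485.1 kN → shear rupture governs the shear term.
R_n = 412 + 1.0 × 450 × 168 / 1000 = 487.6 kN.
Design strength φR_n = 0.75 × 487.6 = 366 kN.

366 kN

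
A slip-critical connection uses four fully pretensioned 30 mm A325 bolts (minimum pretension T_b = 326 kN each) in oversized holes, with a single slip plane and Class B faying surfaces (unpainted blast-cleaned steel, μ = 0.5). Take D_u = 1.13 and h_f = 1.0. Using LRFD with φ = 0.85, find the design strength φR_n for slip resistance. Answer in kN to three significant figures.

R_n = μ · D_u · h_f · T_b · n_s · n_b = 0.5 × 1.13 × 1.0 × 326 × 1 × 4 = 736.8 kN.
Design strength φR_n = 0.85 × 736.8 = 626 kN.

626 kN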